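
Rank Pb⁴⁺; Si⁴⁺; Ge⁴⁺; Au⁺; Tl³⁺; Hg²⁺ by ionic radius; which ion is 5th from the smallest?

Si⁴⁺ has 10 e⁻ (Z=14), Ge⁴⁺ has 28 e⁻ (Z=32), Pb⁴⁺ has 78 e⁻ (Z=82), Tl³⁺ has 78 e⁻ (Z=81), Hg²⁺ has 78 e⁻ (Z=80), Au⁺ has 78 e⁻ (Z=79). Si⁴⁺ < Ge⁴⁺ (same group, period 3 vs 4); Ge⁴⁺ < Pb⁴⁺ (same group, 2 shells fewer); Pb⁴⁺ < Tl³⁺ (isoelectronic, higher Z=82 is smaller); Tl³⁺ < Hg²⁺ (isoelectronic, higher Z=81 is smaller); Hg²⁺ < Au⁺ (both 78 e⁻, Z=80>79).
Ordering: Si⁴⁺ < Ge⁴⁺ < Pb⁴⁺ < Tl³⁺ < Hg²⁺ < Au⁺. The 5th smallest is Hg²⁺.

Hg²⁺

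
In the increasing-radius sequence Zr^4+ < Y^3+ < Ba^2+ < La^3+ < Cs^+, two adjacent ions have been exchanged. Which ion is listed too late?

Scanning neighbour by neighbour, only Ba^2+/La^3+ violates a trend: La^3+ and Ba^2+ share 54 electrons; the higher nuclear charge on La (Z=57) contracts it more, so La^3+ < Ba^2+. That makes La^3+ the one sitting a position late relative to where it belongs.

La^3+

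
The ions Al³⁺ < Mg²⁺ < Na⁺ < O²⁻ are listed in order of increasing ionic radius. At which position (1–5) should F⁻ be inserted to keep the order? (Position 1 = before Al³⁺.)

These species are isoelectronic with 10 electrons. The only difference is the number of protons: Al³⁺ (Z=13), Mg²⁺ (Z=12), Na⁺ (Z=11), F⁻ (Z=9), O²⁻ (Z=8). The strongest nuclear pull (Al³⁺) gives the smallest ion.
Putting F⁻ in gives Al³⁺ < Mg²⁺ < Na⁺ < F⁻ < O²⁻; it lands at slot 4.

4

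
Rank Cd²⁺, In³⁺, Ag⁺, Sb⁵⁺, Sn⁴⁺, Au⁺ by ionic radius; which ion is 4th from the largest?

Tabulating Z and e⁻: Sb⁵⁺: 46 e⁻, Z=51, Sn⁴⁺: 46 e⁻, Z=50, In³⁺: 46 e⁻, Z=49, Cd²⁺: 46 e⁻, Z=48, Ag⁺: 46 e⁻, Z=47, Au⁺: 78 e⁻, Z=79. Sb⁵⁺ < Sn⁴⁺ (both 46 e⁻, Z=51>50); Sn⁴⁺ < In³⁺ (both 46 e⁻, Z=50>49); In³⁺ < Cd²⁺ (isoelectronic, higher Z=49 is smaller); Cd²⁺ < Ag⁺ (isoelectronic, higher Z=48 is smaller); Ag⁺ < Au⁺ (same group, period 5 vs 6).
Ordering: Sb⁵⁺ < Sn⁴⁺ < In³⁺ < Cd²⁺ < Ag⁺ < Au⁺. The 4th largest is In³⁺.

In³⁺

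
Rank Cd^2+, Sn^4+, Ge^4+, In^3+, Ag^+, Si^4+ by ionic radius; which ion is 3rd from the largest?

Electron counts and nuclear charges: Si^4+ has 10 e⁻ (Z=14), Ge^4+ has 28 e⁻ (Z=32), Sn^4+ has 46 e⁻ (Z=50), In^3+ has 46 e⁻ (Z=49), Cd^2+ has 46 e⁻ (Z=48), Ag^+ has 46 e⁻ (Z=47). Si^4+ < Ge^4+ (same group, period 3 vs 4); Ge^4+ < Sn^4+ (same group, period 4 vs 5); Sn^4+ < In^3+ (both 46 e⁻, Z=50>49); In^3+ < Cd^2+ (both 46 e⁻, Z=49>48); Cd^2+ < Ag^+ (isoelectronic, higher Z=48 is smaller).
So the order is Si^4+ < Ge^4+ < Sn^4+ < In^3+ < Cd^2+ < Ag^+; the 3rd-largest ion is In^3+.

In^3+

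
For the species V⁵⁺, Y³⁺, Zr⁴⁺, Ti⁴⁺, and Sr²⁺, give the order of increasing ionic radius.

V⁵⁺ < Ti⁴⁺ < Zr⁴⁺ < Y³⁺ < Sr²⁺

Work out protons and electrons: V⁵⁺ (Z=23, 18 e⁻), Ti⁴⁺ (Z=22, 18 e⁻), Zr⁴⁺ (Z=40, 36 e⁻), Y³⁺ (Z=39, 36 e⁻), Sr²⁺ (Z=38, 36 e⁻). V⁵⁺ < Ti⁴⁺ (isoelectronic, higher Z=23 is smaller); Ti⁴⁺ < Zr⁴⁺ (same group, period 4 vs 5); Zr⁴⁺ < Y³⁺ (isoelectronic, higher Z=40 is smaller); Y³⁺ < Sr²⁺ (isoelectronic, higher Z=39 is smaller).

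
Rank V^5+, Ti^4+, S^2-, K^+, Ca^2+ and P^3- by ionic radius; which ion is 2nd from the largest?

S^2-

Isoelectronic series (18 e⁻ each). Size is set by nuclear charge: more protons means a smaller ion. V^5+ (Z=23), Ti^4+ (Z=22), Ca^2+ (Z=20), K^+ (Z=19), S^2- (Z=16), P^3- (Z=15).
So the order is V^5+ < Ti^4+ < Ca^2+ < K^+ < S^2- < P^3-; the 2nd-largest ion is S^2-.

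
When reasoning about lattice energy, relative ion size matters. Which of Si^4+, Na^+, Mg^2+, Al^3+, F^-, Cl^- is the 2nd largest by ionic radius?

F^-

Work out protons and electrons: Si^4+: 10 e⁻, Z=14, Al^3+: 10 e⁻, Z=13, Mg^2+: 10 e⁻, Z=12, Na^+: 10 e⁻, Z=11, F^-: 10 e⁻, Z=9, Cl^-: 18 e⁻, Z=17. Si^4+ < Al^3+ (isoelectronic, higher Z=14 is smaller); Al^3+ < Mg^2+ (isoelectronic, higher Z=13 is smaller); Mg^2+ < Na^+ (both 10 e⁻, Z=12>11); Na^+ < F^- (isoelectronic, higher Z=11 is smaller); F^- < Cl^- (same group, period 2 vs 3).
Full ascending order: Si^4+ < Al^3+ < Mg^2+ < Na^+ < F^- < Cl^-. Counting from the largest, position 2 is F^-.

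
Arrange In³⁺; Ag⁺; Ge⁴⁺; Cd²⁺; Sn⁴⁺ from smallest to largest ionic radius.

Ge⁴⁺ has 28 e⁻ (Z=32), Sn⁴⁺ has 46 e⁻ (Z=50), In³⁺ has 46 e⁻ (Z=49), Cd²⁺ has 46 e⁻ (Z=48), Ag⁺ has 46 e⁻ (Z=47). Ge⁴⁺ < Sn⁴⁺ (same group, 1 shell fewer); Sn⁴⁺ < In³⁺ (isoelectronic, higher Z=50 is smaller); In³⁺ < Cd²⁺ (isoelectronic, higher Z=49 is smaller); Cd²⁺ < Ag⁺ (isoelectronic, higher Z=48 is smaller).

Ge⁴⁺ < Sn⁴⁺ < In³⁺ < Cd²⁺ < Ag⁺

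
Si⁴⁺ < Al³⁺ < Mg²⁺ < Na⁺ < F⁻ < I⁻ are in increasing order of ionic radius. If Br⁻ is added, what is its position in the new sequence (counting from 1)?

6

Tabulating Z and e⁻: Si⁴⁺ has 10 e⁻ (Z=14), Al³⁺ has 10 e⁻ (Z=13), Mg²⁺ has 10 e⁻ (Z=12), Na⁺ has 10 e⁻ (Z=11), F⁻ has 10 e⁻ (Z=9), Br⁻ has 36 e⁻ (Z=35), I⁻ has 54 e⁻ (Z=53). Si⁴⁺ < Al³⁺ (isoelectronic, higher Z=14 is smaller); Al³⁺ < Mg²⁺ (both 10 e⁻, Z=13>12); Mg²⁺ < Na⁺ (both 10 e⁻, Z=12>11); Na⁺ < F⁻ (isoelectronic, higher Z=11 is smaller); F⁻ < Br⁻ (same group, 2 shells fewer); Br⁻ < I⁻ (same group, 1 shell fewer).
With Br⁻ included the full order is Si⁴⁺ < Al³⁺ < Mg²⁺ < Na⁺ < F⁻ < Br⁻ < I⁻, so it takes position 6.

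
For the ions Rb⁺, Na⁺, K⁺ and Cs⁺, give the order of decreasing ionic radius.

All are in the same group with charge +1. Radius grows down the group as n (the outermost shell) increases.

Cs⁺ > Rb⁺ > K⁺ > Na⁺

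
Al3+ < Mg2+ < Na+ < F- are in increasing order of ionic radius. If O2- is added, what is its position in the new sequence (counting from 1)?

All of these have 10 electrons (isoelectronic). With the same electron cloud, the ion with the most protons pulls it in tightest. Nuclear charges: Al3+ (Z=13), Mg2+ (Z=12), Na+ (Z=11), F- (Z=9), O2- (Z=8). Highest Z is smallest.
With O2- included the full order is Al3+ < Mg2+ < Na+ < F- < O2-, so it takes position 5.

5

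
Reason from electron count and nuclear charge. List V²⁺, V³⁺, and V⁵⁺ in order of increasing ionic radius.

V⁵⁺ < V³⁺ < V²⁺

For a single element, ionic radius drops as positive charge rises — V⁵⁺ < V²⁺.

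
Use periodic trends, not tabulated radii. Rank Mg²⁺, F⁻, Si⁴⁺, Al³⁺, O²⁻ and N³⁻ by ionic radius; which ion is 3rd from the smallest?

Isoelectronic series (10 e⁻ each). Size is set by nuclear charge: more protons means a smaller ion. Si⁴⁺ (Z=14), Al³⁺ (Z=13), Mg²⁺ (Z=12), F⁻ (Z=9), O²⁻ (Z=8), N³⁻ (Z=7).
Ordering: Si⁴⁺ < Al³⁺ < Mg²⁺ < F⁻ < O²⁻ < N³⁻. The 3rd smallest is Mg²⁺.

Mg²⁺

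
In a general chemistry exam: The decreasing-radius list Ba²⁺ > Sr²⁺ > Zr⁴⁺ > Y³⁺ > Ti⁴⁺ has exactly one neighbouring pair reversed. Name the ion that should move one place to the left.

Check each adjacent pair. Zr⁴⁺ and Y³⁺ are reversed: both have 36 electrons but Z(Zr)=40 > Z(Y)=39, so Zr⁴⁺ should be the smaller of the two. No other neighbouring pair contradicts the periodic trends, so Y³⁺ is the ion listed too late.

Y³⁺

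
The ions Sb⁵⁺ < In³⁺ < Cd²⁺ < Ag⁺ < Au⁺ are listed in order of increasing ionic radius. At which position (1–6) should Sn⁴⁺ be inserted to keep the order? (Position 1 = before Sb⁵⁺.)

2

Sb⁵⁺: 46 e⁻, Z=51, Sn⁴⁺: 46 e⁻, Z=50, In³⁺: 46 e⁻, Z=49, Cd²⁺: 46 e⁻, Z=48, Ag⁺: 46 e⁻, Z=47, Au⁺: 78 e⁻, Z=79. Sb⁵⁺ < Sn⁴⁺ (isoelectronic, higher Z=51 is smaller); Sn⁴⁺ < In³⁺ (isoelectronic, higher Z=50 is smaller); In³⁺ < Cd²⁺ (isoelectronic, higher Z=49 is smaller); Cd²⁺ < Ag⁺ (isoelectronic, higher Z=48 is smaller); Ag⁺ < Au⁺ (same group, 1 shell fewer).
Merged order: Sb⁵⁺ < Sn⁴⁺ < In³⁺ < Cd²⁺ < Ag⁺ < Au⁺ — Sn⁴⁺ is number 2.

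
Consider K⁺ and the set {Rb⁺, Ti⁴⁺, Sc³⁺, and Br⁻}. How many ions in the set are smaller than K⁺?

Tabulating Z and e⁻: Ti⁴⁺ has 18 e⁻ (Z=22), Sc³⁺ has 18 e⁻ (Z=21), K⁺ has 18 e⁻ (Z=19), Rb⁺ has 36 e⁻ (Z=37), Br⁻ has 36 e⁻ (Z=35). Ti⁴⁺ < Sc³⁺ (isoelectronic, higher Z=22 is smaller); Sc³⁺ < K⁺ (isoelectronic, higher Z=21 is smaller); K⁺ < Rb⁺ (same group, 1 shell fewer); Rb⁺ < Br⁻ (both 36 e⁻, Z=37>35).
Ordering all of them (including K⁺) by radius gives Ti⁴⁺ < Sc³⁺ < K⁺ < Rb⁺ < Br⁻. So 2 are smaller.

2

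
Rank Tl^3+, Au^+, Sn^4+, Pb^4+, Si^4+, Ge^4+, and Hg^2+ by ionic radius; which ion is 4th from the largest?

Si^4+ has 10 e⁻ (Z=14), Ge^4+ has 28 e⁻ (Z=32), Sn^4+ has 46 e⁻ (Z=50), Pb^4+ has 78 e⁻ (Z=82), Tl^3+ has 78 e⁻ (Z=81), Hg^2+ has 78 e⁻ (Z=80), Au^+ has 78 e⁻ (Z=79). Si^4+ < Ge^4+ (same group, period 3 vs 4); Ge^4+ < Sn^4+ (same group, 1 shell fewer); Sn^4+ < Pb^4+ (same group, 1 shell fewer); Pb^4+ < Tl^3+ (both 78 e⁻, Z=82>81); Tl^3+ < Hg^2+ (both 78 e⁻, Z=81>80); Hg^2+ < Au^+ (isoelectronic, higher Z=80 is smaller).
Full ascending order: Si^4+ < Ge^4+ < Sn^4+ < Pb^4+ < Tl^3+ < Hg^2+ < Au^+. Counting from the largest, position 4 is Pb^4+.

Pb^4+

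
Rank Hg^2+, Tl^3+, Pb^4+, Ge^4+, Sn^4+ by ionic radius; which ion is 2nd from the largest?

Tl^3+

First list Z and electron count for each: Ge^4+: 28 e⁻, Z=32, Sn^4+: 46 e⁻, Z=50, Pb^4+: 78 e⁻, Z=82, Tl^3+: 78 e⁻, Z=81, Hg^2+: 78 e⁻, Z=80. Ge^4+ < Sn^4+ (same group, period 4 vs 5); Sn^4+ < Pb^4+ (same group, 1 shell fewer); Pb^4+ < Tl^3+ (both 78 e⁻, Z=82>81); Tl^3+ < Hg^2+ (both 78 e⁻, Z=81>80).
That gives Ge^4+ < Sn^4+ < Pb^4+ < Tl^3+ < Hg^2+. From the largest end, number 2 is Tl^3+.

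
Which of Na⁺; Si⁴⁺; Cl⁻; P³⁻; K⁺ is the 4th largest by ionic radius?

Electron counts and nuclear charges: Si⁴⁺: 10 e⁻, Z=14, Na⁺: 10 e⁻, Z=11, K⁺: 18 e⁻, Z=19, Cl⁻: 18 e⁻, Z=17, P³⁻: 18 e⁻, Z=15. Si⁴⁺ < Na⁺ (isoelectronic, higher Z=14 is smaller); Na⁺ < K⁺ (same group, period 3 vs 4); K⁺ < Cl⁻ (both 18 e⁻, Z=19>17); Cl⁻ < P³⁻ (isoelectronic, higher Z=17 is smaller).
Full ascending order: Si⁴⁺ < Na⁺ < K⁺ < Cl⁻ < P³⁻. Counting from the largest, position 4 is Na⁺.

Na⁺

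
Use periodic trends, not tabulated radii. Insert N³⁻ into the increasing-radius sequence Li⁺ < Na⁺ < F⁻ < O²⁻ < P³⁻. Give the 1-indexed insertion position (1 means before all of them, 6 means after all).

Tabulating Z and e⁻: Li⁺: 2 e⁻, Z=3, Na⁺: 10 e⁻, Z=11, F⁻: 10 e⁻, Z=9, O²⁻: 10 e⁻, Z=8, N³⁻: 10 e⁻, Z=7, P³⁻: 18 e⁻, Z=15. Li⁺ < Na⁺ (same group, period 2 vs 3); Na⁺ < F⁻ (isoelectronic, higher Z=11 is smaller); F⁻ < O²⁻ (isoelectronic, higher Z=9 is smaller); O²⁻ < N³⁻ (both 10 e⁻, Z=8>7); N³⁻ < P³⁻ (same group, period 2 vs 3).
Merged order: Li⁺ < Na⁺ < F⁻ < O²⁻ < N³⁻ < P³⁻ — N³⁻ is number 5.

5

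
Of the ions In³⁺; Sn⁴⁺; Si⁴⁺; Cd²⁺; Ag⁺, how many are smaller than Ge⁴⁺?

1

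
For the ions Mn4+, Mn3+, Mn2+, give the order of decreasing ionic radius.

Mn2+ > Mn3+ > Mn4+

For a single element, ionic radius drops as positive charge rises — Mn4+ < Mn2+.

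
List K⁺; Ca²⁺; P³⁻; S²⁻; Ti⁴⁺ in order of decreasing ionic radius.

P³⁻ > S²⁻ > K⁺ > Ca²⁺ > Ti⁴⁺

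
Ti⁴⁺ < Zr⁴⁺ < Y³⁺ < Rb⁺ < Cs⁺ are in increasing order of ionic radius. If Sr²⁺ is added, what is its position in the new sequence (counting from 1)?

Work out protons and electrons: Ti⁴⁺ (Z=22, 18 e⁻), Zr⁴⁺ (Z=40, 36 e⁻), Y³⁺ (Z=39, 36 e⁻), Sr²⁺ (Z=38, 36 e⁻), Rb⁺ (Z=37, 36 e⁻), Cs⁺ (Z=55, 54 e⁻). Ti⁴⁺ < Zr⁴⁺ (same group, 1 shell fewer); Zr⁴⁺ < Y³⁺ (both 36 e⁻, Z=40>39); Y³⁺ < Sr²⁺ (both 36 e⁻, Z=39>38); Sr²⁺ < Rb⁺ (isoelectronic, higher Z=38 is smaller); Rb⁺ < Cs⁺ (same group, 1 shell fewer).
Merged order: Ti⁴⁺ < Zr⁴⁺ < Y³⁺ < Sr²⁺ < Rb⁺ < Cs⁺ — Sr²⁺ is number 4.

4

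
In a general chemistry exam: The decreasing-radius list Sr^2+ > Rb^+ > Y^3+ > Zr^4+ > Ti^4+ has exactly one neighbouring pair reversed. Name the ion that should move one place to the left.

Rb^+

Scanning neighbour by neighbour, only Sr^2+/Rb^+ violates a trend: Sr^2+ and Rb^+ share 36 electrons; the higher nuclear charge on Sr (Z=38) contracts it more, so Sr^2+ < Rb^+. That makes Rb^+ the one sitting a position late relative to where it belongs.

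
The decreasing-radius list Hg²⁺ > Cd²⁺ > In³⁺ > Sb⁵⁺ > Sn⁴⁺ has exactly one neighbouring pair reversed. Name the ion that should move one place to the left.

Sn⁴⁺

Compare adjacent ions: Sb⁵⁺ and Sn⁴⁺ share 46 electrons; the higher nuclear charge on Sb (Z=51) contracts it more, so Sb⁵⁺ < Sn⁴⁺ — yet in this decreasing list Sb⁵⁺ sits before Sn⁴⁺. Nothing else is reversed, so Sn⁴⁺ should move one place to the left.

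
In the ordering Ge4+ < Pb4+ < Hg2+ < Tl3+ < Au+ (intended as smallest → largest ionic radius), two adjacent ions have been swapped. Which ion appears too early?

Hg2+

The pair Hg2+, Tl3+ is the wrong way round — they are isoelectronic (78 e⁻) and Tl has more protons than Hg (81 vs 80), making Tl3+ smaller. All other adjacent pairs agree with periodic trends, so Hg2+ is the misplaced ion.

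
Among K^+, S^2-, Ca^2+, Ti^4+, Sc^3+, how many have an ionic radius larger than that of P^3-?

0

Isoelectronic series (18 e⁻ each). Size is set by nuclear charge: more protons means a smaller ion. Ti^4+ (Z=22), Sc^3+ (Z=21), Ca^2+ (Z=20), K^+ (Z=19), S^2- (Z=16), P^3- (Z=15).
Ordering all of them (including P^3-) by radius gives Ti^4+ < Sc^3+ < Ca^2+ < K^+ < S^2- < P^3-. Count: 0.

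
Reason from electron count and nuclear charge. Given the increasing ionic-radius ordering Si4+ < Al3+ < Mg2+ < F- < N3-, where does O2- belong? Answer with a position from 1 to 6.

5

All of these have 10 electrons (isoelectronic). With the same electron cloud, the ion with the most protons pulls it in tightest. Nuclear charges: Si4+ (Z=14), Al3+ (Z=13), Mg2+ (Z=12), F- (Z=9), O2- (Z=8), N3- (Z=7). Highest Z is smallest.
Merged order: Si4+ < Al3+ < Mg2+ < F- < O2- < N3- — O2- is number 5.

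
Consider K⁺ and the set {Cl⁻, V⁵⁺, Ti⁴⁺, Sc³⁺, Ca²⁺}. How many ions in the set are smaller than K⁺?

Each ion has 18 electrons. The ranking follows nuclear charge in reverse — greater Z gives a smaller radius. V⁵⁺ (Z=23), Ti⁴⁺ (Z=22), Sc³⁺ (Z=21), Ca²⁺ (Z=20), K⁺ (Z=19), Cl⁻ (Z=17).
Relative to K⁺, the ions that are smaller are V⁵⁺, Ti⁴⁺, Sc³⁺, Ca²⁺. So 4 are smaller.

4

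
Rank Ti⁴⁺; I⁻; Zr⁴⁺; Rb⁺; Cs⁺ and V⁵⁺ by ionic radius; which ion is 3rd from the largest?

V⁵⁺ (Z=23, 18 e⁻), Ti⁴⁺ (Z=22, 18 e⁻), Zr⁴⁺ (Z=40, 36 e⁻), Rb⁺ (Z=37, 36 e⁻), Cs⁺ (Z=55, 54 e⁻), I⁻ (Z=53, 54 e⁻). V⁵⁺ < Ti⁴⁺ (both 18 e⁻, Z=23>22); Ti⁴⁺ < Zr⁴⁺ (same group, period 4 vs 5); Zr⁴⁺ < Rb⁺ (isoelectronic, higher Z=40 is smaller); Rb⁺ < Cs⁺ (same group, 1 shell fewer); Cs⁺ < I⁻ (isoelectronic, higher Z=55 is smaller).
Ordering: V⁵⁺ < Ti⁴⁺ < Zr⁴⁺ < Rb⁺ < Cs⁺ < I⁻. The 3rd largest is Rb⁺.

Rb⁺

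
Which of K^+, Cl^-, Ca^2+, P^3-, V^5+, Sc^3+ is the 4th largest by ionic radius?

Ca^2+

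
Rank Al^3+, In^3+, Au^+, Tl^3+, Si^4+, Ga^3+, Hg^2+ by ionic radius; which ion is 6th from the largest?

Work out protons and electrons: Si^4+ (Z=14, 10 e⁻), Al^3+ (Z=13, 10 e⁻), Ga^3+ (Z=31, 28 e⁻), In^3+ (Z=49, 46 e⁻), Tl^3+ (Z=81, 78 e⁻), Hg^2+ (Z=80, 78 e⁻), Au^+ (Z=79, 78 e⁻). Si^4+ < Al^3+ (isoelectronic, higher Z=14 is smaller); Al^3+ < Ga^3+ (same group, period 3 vs 4); Ga^3+ < In^3+ (same group, period 4 vs 5); In^3+ < Tl^3+ (same group, period 5 vs 6); Tl^3+ < Hg^2+ (isoelectronic, higher Z=81 is smaller); Hg^2+ < Au^+ (isoelectronic, higher Z=80 is smaller).
Ordering: Si^4+ < Al^3+ < Ga^3+ < In^3+ < Tl^3+ < Hg^2+ < Au^+. The 6th largest is Al^3+.

Al^3+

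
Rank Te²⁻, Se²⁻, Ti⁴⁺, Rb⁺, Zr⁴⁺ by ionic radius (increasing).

Ti⁴⁺ < Zr⁴⁺ < Rb⁺ < Se²⁻ < Te²⁻

First list Z and electron count for each: Ti⁴⁺ (Z=22, 18 e⁻), Zr⁴⁺ (Z=40, 36 e⁻), Rb⁺ (Z=37, 36 e⁻), Se²⁻ (Z=34, 36 e⁻), Te²⁻ (Z=52, 54 e⁻). Ti⁴⁺ < Zr⁴⁺ (same group, 1 shell fewer); Zr⁴⁺ < Rb⁺ (both 36 e⁻, Z=40>37); Rb⁺ < Se²⁻ (isoelectronic, higher Z=37 is smaller); Se²⁻ < Te²⁻ (same group, period 4 vs 5).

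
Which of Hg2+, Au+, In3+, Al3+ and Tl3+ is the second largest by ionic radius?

Hg2+

Work out protons and electrons: Al3+ has 10 e⁻ (Z=13), In3+ has 46 e⁻ (Z=49), Tl3+ has 78 e⁻ (Z=81), Hg2+ has 78 e⁻ (Z=80), Au+ has 78 e⁻ (Z=79). Al3+ < In3+ (same group, 2 shells fewer); In3+ < Tl3+ (same group, period 5 vs 6); Tl3+ < Hg2+ (isoelectronic, higher Z=81 is smaller); Hg2+ < Au+ (isoelectronic, higher Z=80 is smaller).
So the order is Al3+ < In3+ < Tl3+ < Hg2+ < Au+; the 2nd-largest ion is Hg2+.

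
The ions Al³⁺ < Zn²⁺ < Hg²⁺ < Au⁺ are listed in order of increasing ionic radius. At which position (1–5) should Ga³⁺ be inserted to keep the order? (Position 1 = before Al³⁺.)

Al³⁺ (Z=13, 10 e⁻), Ga³⁺ (Z=31, 28 e⁻), Zn²⁺ (Z=30, 28 e⁻), Hg²⁺ (Z=80, 78 e⁻), Au⁺ (Z=79, 78 e⁻). Al³⁺ < Ga³⁺ (same group, 1 shell fewer); Ga³⁺ < Zn²⁺ (both 28 e⁻, Z=31>30); Zn²⁺ < Hg²⁺ (same group, period 4 vs 6); Hg²⁺ < Au⁺ (isoelectronic, higher Z=80 is smaller).
With Ga³⁺ included the full order is Al³⁺ < Ga³⁺ < Zn²⁺ < Hg²⁺ < Au⁺, so it takes position 2.

2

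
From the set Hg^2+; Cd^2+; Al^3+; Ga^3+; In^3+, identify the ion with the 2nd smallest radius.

Ga^3+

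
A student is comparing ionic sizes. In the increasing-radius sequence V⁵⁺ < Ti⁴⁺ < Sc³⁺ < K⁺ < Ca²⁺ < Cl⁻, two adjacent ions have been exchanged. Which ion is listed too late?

Ca²⁺

The pair K⁺, Ca²⁺ is the wrong way round — Ca²⁺ and K⁺ share 18 electrons; the higher nuclear charge on Ca (Z=20) contracts it more, so Ca²⁺ < K⁺. All other adjacent pairs agree with periodic trends, so Ca²⁺ is the misplaced ion.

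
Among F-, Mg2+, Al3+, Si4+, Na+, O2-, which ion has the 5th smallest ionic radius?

These species are isoelectronic with 10 electrons. The only difference is the number of protons: Si4+ (Z=14), Al3+ (Z=13), Mg2+ (Z=12), Na+ (Z=11), F- (Z=9), O2- (Z=8). The strongest nuclear pull (Si4+) gives the smallest ion.
So the order is Si4+ < Al3+ < Mg2+ < Na+ < F- < O2-; the 5th-smallest ion is F-.

F-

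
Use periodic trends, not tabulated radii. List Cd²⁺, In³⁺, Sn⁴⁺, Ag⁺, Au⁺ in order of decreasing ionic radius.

Au⁺ > Ag⁺ > Cd²⁺ > In³⁺ > Sn⁴⁺

Tabulating Z and e⁻: Sn⁴⁺ has 46 e⁻ (Z=50), In³⁺ has 46 e⁻ (Z=49), Cd²⁺ has 46 e⁻ (Z=48), Ag⁺ has 46 e⁻ (Z=47), Au⁺ has 78 e⁻ (Z=79). Sn⁴⁺ < In³⁺ (isoelectronic, higher Z=50 is smaller); In³⁺ < Cd²⁺ (both 46 e⁻, Z=49>48); Cd²⁺ < Ag⁺ (both 46 e⁻, Z=48>47); Ag⁺ < Au⁺ (same group, period 5 vs 6).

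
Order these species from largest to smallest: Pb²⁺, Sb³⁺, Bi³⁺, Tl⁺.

Tl⁺ > Pb²⁺ > Bi³⁺ > Sb³⁺

Tabulating Z and e⁻: Sb³⁺ has 48 e⁻ (Z=51), Bi³⁺ has 80 e⁻ (Z=83), Pb²⁺ has 80 e⁻ (Z=82), Tl⁺ has 80 e⁻ (Z=81). Sb³⁺ < Bi³⁺ (same group, 1 shell fewer); Bi³⁺ < Pb²⁺ (both 80 e⁻, Z=83>82); Pb²⁺ < Tl⁺ (isoelectronic, higher Z=82 is smaller).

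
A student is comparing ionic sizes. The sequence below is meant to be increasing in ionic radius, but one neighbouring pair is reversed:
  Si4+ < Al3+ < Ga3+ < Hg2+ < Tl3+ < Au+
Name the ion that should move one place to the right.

Hg2+

Check each adjacent pair. Hg2+ and Tl3+ are reversed: both have 78 electrons but Z(Tl)=81 > Z(Hg)=80, so Tl3+ should be the smaller of the two. No other neighbouring pair contradicts the periodic trends, so Hg2+ is the ion listed too early.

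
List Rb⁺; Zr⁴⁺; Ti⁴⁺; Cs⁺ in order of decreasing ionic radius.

Cs⁺ > Rb⁺ > Zr⁴⁺ > Ti⁴⁺

Electron counts and nuclear charges: Ti⁴⁺ has 18 e⁻ (Z=22), Zr⁴⁺ has 36 e⁻ (Z=40), Rb⁺ has 36 e⁻ (Z=37), Cs⁺ has 54 e⁻ (Z=55). Ti⁴⁺ < Zr⁴⁺ (same group, 1 shell fewer); Zr⁴⁺ < Rb⁺ (isoelectronic, higher Z=40 is smaller); Rb⁺ < Cs⁺ (same group, period 5 vs 6).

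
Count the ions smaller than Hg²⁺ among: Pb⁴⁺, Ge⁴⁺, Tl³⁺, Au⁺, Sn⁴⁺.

Electron counts and nuclear charges: Ge⁴⁺ (Z=32, 28 e⁻), Sn⁴⁺ (Z=50, 46 e⁻), Pb⁴⁺ (Z=82, 78 e⁻), Tl³⁺ (Z=81, 78 e⁻), Hg²⁺ (Z=80, 78 e⁻), Au⁺ (Z=79, 78 e⁻). Ge⁴⁺ < Sn⁴⁺ (same group, period 4 vs 5); Sn⁴⁺ < Pb⁴⁺ (same group, 1 shell fewer); Pb⁴⁺ < Tl³⁺ (isoelectronic, higher Z=82 is smaller); Tl³⁺ < Hg²⁺ (isoelectronic, higher Z=81 is smaller); Hg²⁺ < Au⁺ (both 78 e⁻, Z=80>79).
Overall: Ge⁴⁺ < Sn⁴⁺ < Pb⁴⁺ < Tl³⁺ < Hg²⁺ < Au⁺. Hg²⁺ has 4 below it and 1 above. Count: 4.

4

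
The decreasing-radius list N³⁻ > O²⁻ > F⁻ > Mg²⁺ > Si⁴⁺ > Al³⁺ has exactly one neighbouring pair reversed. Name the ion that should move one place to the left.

Al³⁺

Scanning neighbour by neighbour, only Si⁴⁺/Al³⁺ violates a trend: both have 10 electrons but Z(Si)=14 > Z(Al)=13, so Si⁴⁺ should be the smaller of the two. That makes Al³⁺ the one sitting a position late relative to where it belongs.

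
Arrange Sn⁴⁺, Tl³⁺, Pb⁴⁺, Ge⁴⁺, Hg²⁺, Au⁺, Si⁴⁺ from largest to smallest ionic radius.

Work out protons and electrons: Si⁴⁺: 10 e⁻, Z=14, Ge⁴⁺: 28 e⁻, Z=32, Sn⁴⁺: 46 e⁻, Z=50, Pb⁴⁺: 78 e⁻, Z=82, Tl³⁺: 78 e⁻, Z=81, Hg²⁺: 78 e⁻, Z=80, Au⁺: 78 e⁻, Z=79. Si⁴⁺ < Ge⁴⁺ (same group, period 3 vs 4); Ge⁴⁺ < Sn⁴⁺ (same group, period 4 vs 5); Sn⁴⁺ < Pb⁴⁺ (same group, 1 shell fewer); Pb⁴⁺ < Tl³⁺ (both 78 e⁻, Z=82>81); Tl³⁺ < Hg²⁺ (isoelectronic, higher Z=81 is smaller); Hg²⁺ < Au⁺ (both 78 e⁻, Z=80>79).

Au⁺ > Hg²⁺ > Tl³⁺ > Pb⁴⁺ > Sn⁴⁺ > Ge⁴⁺ > Si⁴⁺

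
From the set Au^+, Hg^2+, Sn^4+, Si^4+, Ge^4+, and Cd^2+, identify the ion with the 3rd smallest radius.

Work out protons and electrons: Si^4+ has 10 e⁻ (Z=14), Ge^4+ has 28 e⁻ (Z=32), Sn^4+ has 46 e⁻ (Z=50), Cd^2+ has 46 e⁻ (Z=48), Hg^2+ has 78 e⁻ (Z=80), Au^+ has 78 e⁻ (Z=79). Si^4+ < Ge^4+ (same group, 1 shell fewer); Ge^4+ < Sn^4+ (same group, 1 shell fewer); Sn^4+ < Cd^2+ (both 46 e⁻, Z=50>48); Cd^2+ < Hg^2+ (same group, period 5 vs 6); Hg^2+ < Au^+ (isoelectronic, higher Z=80 is smaller).
Ordering: Si^4+ < Ge^4+ < Sn^4+ < Cd^2+ < Hg^2+ < Au^+. The 3rd smallest is Sn^4+.

Sn^4+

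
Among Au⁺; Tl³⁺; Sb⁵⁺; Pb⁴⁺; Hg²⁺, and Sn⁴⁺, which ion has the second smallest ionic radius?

Tabulating Z and e⁻: Sb⁵⁺ has 46 e⁻ (Z=51), Sn⁴⁺ has 46 e⁻ (Z=50), Pb⁴⁺ has 78 e⁻ (Z=82), Tl³⁺ has 78 e⁻ (Z=81), Hg²⁺ has 78 e⁻ (Z=80), Au⁺ has 78 e⁻ (Z=79). Sb⁵⁺ < Sn⁴⁺ (both 46 e⁻, Z=51>50); Sn⁴⁺ < Pb⁴⁺ (same group, period 5 vs 6); Pb⁴⁺ < Tl³⁺ (both 78 e⁻, Z=82>81); Tl³⁺ < Hg²⁺ (both 78 e⁻, Z=81>80); Hg²⁺ < Au⁺ (both 78 e⁻, Z=80>79).
Ordering: Sb⁵⁺ < Sn⁴⁺ < Pb⁴⁺ < Tl³⁺ < Hg²⁺ < Au⁺. The second smallest is Sn⁴⁺.

Sn⁴⁺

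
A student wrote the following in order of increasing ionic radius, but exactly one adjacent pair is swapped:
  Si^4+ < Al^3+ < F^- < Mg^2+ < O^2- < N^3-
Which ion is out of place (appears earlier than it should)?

F^-

Check each adjacent pair. F^- and Mg^2+ are reversed: Mg^2+ and F^- share 10 electrons; the higher nuclear charge on Mg (Z=12) contracts it more, so Mg^2+ < F^-. No other neighbouring pair contradicts the periodic trends, so F^- is the ion listed too early.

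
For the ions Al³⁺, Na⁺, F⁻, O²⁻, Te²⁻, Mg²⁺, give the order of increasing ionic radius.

Work out protons and electrons: Al³⁺ (Z=13, 10 e⁻), Mg²⁺ (Z=12, 10 e⁻), Na⁺ (Z=11, 10 e⁻), F⁻ (Z=9, 10 e⁻), O²⁻ (Z=8, 10 e⁻), Te²⁻ (Z=52, 54 e⁻). Al³⁺ < Mg²⁺ (both 10 e⁻, Z=13>12); Mg²⁺ < Na⁺ (both 10 e⁻, Z=12>11); Na⁺ < F⁻ (isoelectronic, higher Z=11 is smaller); F⁻ < O²⁻ (isoelectronic, higher Z=9 is smaller); O²⁻ < Te²⁻ (same group, 3 shells fewer).

Al³⁺ < Mg²⁺ < Na⁺ < F⁻ < O²⁻ < Te²⁻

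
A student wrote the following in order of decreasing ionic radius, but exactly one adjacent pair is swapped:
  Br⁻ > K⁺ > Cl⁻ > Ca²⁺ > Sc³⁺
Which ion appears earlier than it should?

Check each adjacent pair. K⁺ and Cl⁻ are reversed: they are isoelectronic (18 e⁻) and K has more protons than Cl (19 vs 17), making K⁺ smaller. No other neighbouring pair contradicts the periodic trends, so K⁺ is the ion listed too early.

K⁺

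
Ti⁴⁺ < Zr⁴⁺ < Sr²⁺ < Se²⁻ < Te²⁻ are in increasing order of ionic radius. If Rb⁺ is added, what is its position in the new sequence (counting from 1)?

4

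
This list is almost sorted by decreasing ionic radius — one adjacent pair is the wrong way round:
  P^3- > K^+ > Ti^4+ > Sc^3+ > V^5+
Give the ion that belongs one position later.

Ti^4+

Check each adjacent pair. Ti^4+ and Sc^3+ are reversed: they are isoelectronic (18 e⁻) and Ti has more protons than Sc (22 vs 21), making Ti^4+ smaller. No other neighbouring pair contradicts the periodic trends, so Ti^4+ is the ion listed too early.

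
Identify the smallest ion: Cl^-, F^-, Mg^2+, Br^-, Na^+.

Mg^2+ (Z=12, 10 e⁻), Na^+ (Z=11, 10 e⁻), F^- (Z=9, 10 e⁻), Cl^- (Z=17, 18 e⁻), Br^- (Z=35, 36 e⁻). Mg^2+ < Na^+ (both 10 e⁻, Z=12>11); Na^+ < F^- (isoelectronic, higher Z=11 is smaller); F^- < Cl^- (same group, 1 shell fewer); Cl^- < Br^- (same group, 1 shell fewer).

Mg^2+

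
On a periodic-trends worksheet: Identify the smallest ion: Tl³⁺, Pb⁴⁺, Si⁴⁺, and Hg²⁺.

Si⁴⁺

First list Z and electron count for each: Si⁴⁺ (Z=14, 10 e⁻), Pb⁴⁺ (Z=82, 78 e⁻), Tl³⁺ (Z=81, 78 e⁻), Hg²⁺ (Z=80, 78 e⁻). Si⁴⁺ < Pb⁴⁺ (same group, 3 shells fewer); Pb⁴⁺ < Tl³⁺ (isoelectronic, higher Z=82 is smaller); Tl³⁺ < Hg²⁺ (both 78 e⁻, Z=81>80).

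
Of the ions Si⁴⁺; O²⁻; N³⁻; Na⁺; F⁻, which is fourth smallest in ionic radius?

O²⁻

Each ion has 10 electrons. The ranking follows nuclear charge in reverse — greater Z gives a smaller radius. Si⁴⁺ (Z=14), Na⁺ (Z=11), F⁻ (Z=9), O²⁻ (Z=8), N³⁻ (Z=7).
So the order is Si⁴⁺ < Na⁺ < F⁻ < O²⁻ < N³⁻; the 4th-smallest ion is O²⁻.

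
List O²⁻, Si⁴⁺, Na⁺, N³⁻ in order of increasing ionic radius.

Si⁴⁺ < Na⁺ < O²⁻ < N³⁻

All of these have 10 electrons (isoelectronic). With the same electron cloud, the ion with the most protons pulls it in tightest. Nuclear charges: Si⁴⁺ (Z=14), Na⁺ (Z=11), O²⁻ (Z=8), N³⁻ (Z=7). Highest Z is smallest.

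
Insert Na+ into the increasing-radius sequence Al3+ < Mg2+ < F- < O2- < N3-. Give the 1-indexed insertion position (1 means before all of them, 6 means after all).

Isoelectronic series (10 e⁻ each). Size is set by nuclear charge: more protons means a smaller ion. Al3+ (Z=13), Mg2+ (Z=12), Na+ (Z=11), F- (Z=9), O2- (Z=8), N3- (Z=7).
Merged order: Al3+ < Mg2+ < Na+ < F- < O2- < N3- — Na+ is number 3.

3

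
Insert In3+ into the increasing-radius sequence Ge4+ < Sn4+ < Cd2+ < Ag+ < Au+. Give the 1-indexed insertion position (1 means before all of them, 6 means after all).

3

Electron counts and nuclear charges: Ge4+: 28 e⁻, Z=32, Sn4+: 46 e⁻, Z=50, In3+: 46 e⁻, Z=49, Cd2+: 46 e⁻, Z=48, Ag+: 46 e⁻, Z=47, Au+: 78 e⁻, Z=79. Ge4+ < Sn4+ (same group, period 4 vs 5); Sn4+ < In3+ (both 46 e⁻, Z=50>49); In3+ < Cd2+ (both 46 e⁻, Z=49>48); Cd2+ < Ag+ (isoelectronic, higher Z=48 is smaller); Ag+ < Au+ (same group, 1 shell fewer).
Putting In3+ in gives Ge4+ < Sn4+ < In3+ < Cd2+ < Ag+ < Au+; it lands at slot 3.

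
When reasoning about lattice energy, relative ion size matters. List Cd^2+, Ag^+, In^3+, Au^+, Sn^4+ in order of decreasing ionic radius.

Sn^4+ has 46 e⁻ (Z=50), In^3+ has 46 e⁻ (Z=49), Cd^2+ has 46 e⁻ (Z=48), Ag^+ has 46 e⁻ (Z=47), Au^+ has 78 e⁻ (Z=79). Sn^4+ < In^3+ (isoelectronic, higher Z=50 is smaller); In^3+ < Cd^2+ (isoelectronic, higher Z=49 is smaller); Cd^2+ < Ag^+ (both 46 e⁻, Z=48>47); Ag^+ < Au^+ (same group, 1 shell fewer).

Au^+ > Ag^+ > Cd^2+ > In^3+ > Sn^4+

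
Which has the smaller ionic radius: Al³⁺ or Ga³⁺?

Al³⁺

All are in the same group with charge +3. Radius grows down the group as n (the outermost shell) increases.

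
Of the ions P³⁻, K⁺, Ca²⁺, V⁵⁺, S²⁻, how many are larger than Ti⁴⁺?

4

Isoelectronic series (18 e⁻ each). Size is set by nuclear charge: more protons means a smaller ion. V⁵⁺ (Z=23), Ti⁴⁺ (Z=22), Ca²⁺ (Z=20), K⁺ (Z=19), S²⁻ (Z=16), P³⁻ (Z=15).
Ordering all of them (including Ti⁴⁺) by radius gives V⁵⁺ < Ti⁴⁺ < Ca²⁺ < K⁺ < S²⁻ < P³⁻. Count: 4.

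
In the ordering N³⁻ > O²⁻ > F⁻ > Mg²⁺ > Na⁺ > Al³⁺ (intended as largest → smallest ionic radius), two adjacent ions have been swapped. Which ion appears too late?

Na⁺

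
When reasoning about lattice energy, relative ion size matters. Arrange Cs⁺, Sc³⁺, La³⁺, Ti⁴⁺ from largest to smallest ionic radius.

Work out protons and electrons: Ti⁴⁺ has 18 e⁻ (Z=22), Sc³⁺ has 18 e⁻ (Z=21), La³⁺ has 54 e⁻ (Z=57), Cs⁺ has 54 e⁻ (Z=55). Ti⁴⁺ < Sc³⁺ (isoelectronic, higher Z=22 is smaller); Sc³⁺ < La³⁺ (same group, period 4 vs 6); La³⁺ < Cs⁺ (isoelectronic, higher Z=57 is smaller).

Cs⁺ > La³⁺ > Sc³⁺ > Ti⁴⁺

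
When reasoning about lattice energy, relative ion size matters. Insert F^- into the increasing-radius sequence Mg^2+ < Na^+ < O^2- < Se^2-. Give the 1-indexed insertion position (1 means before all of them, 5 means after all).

First list Z and electron count for each: Mg^2+ has 10 e⁻ (Z=12), Na^+ has 10 e⁻ (Z=11), F^- has 10 e⁻ (Z=9), O^2- has 10 e⁻ (Z=8), Se^2- has 36 e⁻ (Z=34). Mg^2+ < Na^+ (both 10 e⁻, Z=12>11); Na^+ < F^- (both 10 e⁻, Z=11>9); F^- < O^2- (both 10 e⁻, Z=9>8); O^2- < Se^2- (same group, 2 shells fewer).
Merged order: Mg^2+ < Na^+ < F^- < O^2- < Se^2- — F^- is number 3.

3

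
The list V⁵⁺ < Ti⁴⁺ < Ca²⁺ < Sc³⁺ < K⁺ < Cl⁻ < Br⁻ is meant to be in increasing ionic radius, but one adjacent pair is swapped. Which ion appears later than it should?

Check each adjacent pair. Ca²⁺ and Sc³⁺ are reversed: Sc³⁺ and Ca²⁺ share 18 electrons; the higher nuclear charge on Sc (Z=21) contracts it more, so Sc³⁺ < Ca²⁺. No other neighbouring pair contradicts the periodic trends, so Sc³⁺ is the ion listed too late.

Sc³⁺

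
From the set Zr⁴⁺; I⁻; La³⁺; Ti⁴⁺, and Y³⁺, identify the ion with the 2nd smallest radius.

Zr⁴⁺

Ti⁴⁺ (Z=22, 18 e⁻), Zr⁴⁺ (Z=40, 36 e⁻), Y³⁺ (Z=39, 36 e⁻), La³⁺ (Z=57, 54 e⁻), I⁻ (Z=53, 54 e⁻). Ti⁴⁺ < Zr⁴⁺ (same group, 1 shell fewer); Zr⁴⁺ < Y³⁺ (both 36 e⁻, Z=40>39); Y³⁺ < La³⁺ (same group, 1 shell fewer); La³⁺ < I⁻ (both 54 e⁻, Z=57>53).
That gives Ti⁴⁺ < Zr⁴⁺ < Y³⁺ < La³⁺ < I⁻. From the smallest end, number 2 is Zr⁴⁺.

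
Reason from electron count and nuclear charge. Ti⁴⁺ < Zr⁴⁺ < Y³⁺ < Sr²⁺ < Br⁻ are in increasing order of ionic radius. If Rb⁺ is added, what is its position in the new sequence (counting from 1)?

Ti⁴⁺: 18 e⁻, Z=22, Zr⁴⁺: 36 e⁻, Z=40, Y³⁺: 36 e⁻, Z=39, Sr²⁺: 36 e⁻, Z=38, Rb⁺: 36 e⁻, Z=37, Br⁻: 36 e⁻, Z=35. Ti⁴⁺ < Zr⁴⁺ (same group, 1 shell fewer); Zr⁴⁺ < Y³⁺ (isoelectronic, higher Z=40 is smaller); Y³⁺ < Sr²⁺ (both 36 e⁻, Z=39>38); Sr²⁺ < Rb⁺ (isoelectronic, higher Z=38 is smaller); Rb⁺ < Br⁻ (both 36 e⁻, Z=37>35).
The complete sequence is Ti⁴⁺ < Zr⁴⁺ < Y³⁺ < Sr²⁺ < Rb⁺ < Br⁻. Rb⁺ sits at position 5.

5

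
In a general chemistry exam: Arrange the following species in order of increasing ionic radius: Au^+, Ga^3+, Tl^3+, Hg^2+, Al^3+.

Al^3+ < Ga^3+ < Tl^3+ < Hg^2+ < Au^+

Work out protons and electrons: Al^3+ (Z=13, 10 e⁻), Ga^3+ (Z=31, 28 e⁻), Tl^3+ (Z=81, 78 e⁻), Hg^2+ (Z=80, 78 e⁻), Au^+ (Z=79, 78 e⁻). Al^3+ < Ga^3+ (same group, 1 shell fewer); Ga^3+ < Tl^3+ (same group, period 4 vs 6); Tl^3+ < Hg^2+ (both 78 e⁻, Z=81>80); Hg^2+ < Au^+ (both 78 e⁻, Z=80>79).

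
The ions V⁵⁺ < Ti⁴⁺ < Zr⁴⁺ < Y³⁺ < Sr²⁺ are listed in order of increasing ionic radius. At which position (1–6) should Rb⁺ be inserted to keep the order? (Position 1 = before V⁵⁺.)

6

Electron counts and nuclear charges: V⁵⁺: 18 e⁻, Z=23, Ti⁴⁺: 18 e⁻, Z=22, Zr⁴⁺: 36 e⁻, Z=40, Y³⁺: 36 e⁻, Z=39, Sr²⁺: 36 e⁻, Z=38, Rb⁺: 36 e⁻, Z=37. V⁵⁺ < Ti⁴⁺ (both 18 e⁻, Z=23>22); Ti⁴⁺ < Zr⁴⁺ (same group, 1 shell fewer); Zr⁴⁺ < Y³⁺ (both 36 e⁻, Z=40>39); Y³⁺ < Sr²⁺ (isoelectronic, higher Z=39 is smaller); Sr²⁺ < Rb⁺ (isoelectronic, higher Z=38 is smaller).
Merged order: V⁵⁺ < Ti⁴⁺ < Zr⁴⁺ < Y³⁺ < Sr²⁺ < Rb⁺ — Rb⁺ is number 6.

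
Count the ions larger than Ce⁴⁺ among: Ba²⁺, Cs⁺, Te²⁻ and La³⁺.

Isoelectronic series (54 e⁻ each). Size is set by nuclear charge: more protons means a smaller ion. Ce⁴⁺ (Z=58), La³⁺ (Z=57), Ba²⁺ (Z=56), Cs⁺ (Z=55), Te²⁻ (Z=52).
Ordering all of them (including Ce⁴⁺) by radius gives Ce⁴⁺ < La³⁺ < Ba²⁺ < Cs⁺ < Te²⁻. That's 4.

4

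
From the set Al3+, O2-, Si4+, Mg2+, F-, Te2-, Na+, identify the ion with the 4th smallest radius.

Na+

Si4+ has 10 e⁻ (Z=14), Al3+ has 10 e⁻ (Z=13), Mg2+ has 10 e⁻ (Z=12), Na+ has 10 e⁻ (Z=11), F- has 10 e⁻ (Z=9), O2- has 10 e⁻ (Z=8), Te2- has 54 e⁻ (Z=52). Si4+ < Al3+ (both 10 e⁻, Z=14>13); Al3+ < Mg2+ (isoelectronic, higher Z=13 is smaller); Mg2+ < Na+ (isoelectronic, higher Z=12 is smaller); Na+ < F- (isoelectronic, higher Z=11 is smaller); F- < O2- (isoelectronic, higher Z=9 is smaller); O2- < Te2- (same group, 3 shells fewer).
So the order is Si4+ < Al3+ < Mg2+ < Na+ < F- < O2- < Te2-; the 4th-smallest ion is Na+.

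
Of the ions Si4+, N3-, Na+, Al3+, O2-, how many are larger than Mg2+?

3

Isoelectronic series (10 e⁻ each). Size is set by nuclear charge: more protons means a smaller ion. Si4+ (Z=14), Al3+ (Z=13), Mg2+ (Z=12), Na+ (Z=11), O2- (Z=8), N3- (Z=7).
Ordering all of them (including Mg2+) by radius gives Si4+ < Al3+ < Mg2+ < Na+ < O2- < N3-. So 3 are larger.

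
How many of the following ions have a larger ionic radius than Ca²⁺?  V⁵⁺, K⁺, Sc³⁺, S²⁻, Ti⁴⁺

2

Each ion has 18 electrons. The ranking follows nuclear charge in reverse — greater Z gives a smaller radius. V⁵⁺ (Z=23), Ti⁴⁺ (Z=22), Sc³⁺ (Z=21), Ca²⁺ (Z=20), K⁺ (Z=19), S²⁻ (Z=16).
Ordering all of them (including Ca²⁺) by radius gives V⁵⁺ < Ti⁴⁺ < Sc³⁺ < Ca²⁺ < K⁺ < S²⁻. That's 2.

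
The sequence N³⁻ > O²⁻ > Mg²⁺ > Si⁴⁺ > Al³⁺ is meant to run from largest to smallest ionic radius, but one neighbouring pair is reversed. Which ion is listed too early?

Compare adjacent ions: both have 10 electrons but Z(Si)=14 > Z(Al)=13, so Si⁴⁺ should be the smaller of the two — yet in this decreasing list Si⁴⁺ sits before Al³⁺. Nothing else is reversed, so Si⁴⁺ should move one place to the right.

Si⁴⁺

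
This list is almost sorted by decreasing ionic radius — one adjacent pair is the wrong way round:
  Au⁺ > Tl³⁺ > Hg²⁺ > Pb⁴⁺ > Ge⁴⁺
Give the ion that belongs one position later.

Tl³⁺

Check each adjacent pair. Tl³⁺ and Hg²⁺ are reversed: Tl³⁺ and Hg²⁺ share 78 electrons; the higher nuclear charge on Tl (Z=81) contracts it more, so Tl³⁺ < Hg²⁺. No other neighbouring pair contradicts the periodic trends, so Tl³⁺ is the ion listed too early.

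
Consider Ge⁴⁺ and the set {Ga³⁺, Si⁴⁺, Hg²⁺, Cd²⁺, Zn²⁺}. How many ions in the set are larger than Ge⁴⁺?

4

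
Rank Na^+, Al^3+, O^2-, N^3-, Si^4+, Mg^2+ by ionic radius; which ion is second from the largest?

O^2-

These species are isoelectronic with 10 electrons. The only difference is the number of protons: Si^4+ (Z=14), Al^3+ (Z=13), Mg^2+ (Z=12), Na^+ (Z=11), O^2- (Z=8), N^3- (Z=7). The strongest nuclear pull (Si^4+) gives the smallest ion.
Ordering: Si^4+ < Al^3+ < Mg^2+ < Na^+ < O^2- < N^3-. The second largest is O^2-.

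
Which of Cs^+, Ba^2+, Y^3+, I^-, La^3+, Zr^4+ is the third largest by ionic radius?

Ba^2+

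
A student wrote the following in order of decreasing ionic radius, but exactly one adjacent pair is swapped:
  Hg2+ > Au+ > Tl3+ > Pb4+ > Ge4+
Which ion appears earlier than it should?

Hg2+

The pair Hg2+, Au+ is the wrong way round — they are isoelectronic (78 e⁻) and Hg has more protons than Au (80 vs 79), making Hg2+ smaller. All other adjacent pairs agree with periodic trends, so Hg2+ is the misplaced ion.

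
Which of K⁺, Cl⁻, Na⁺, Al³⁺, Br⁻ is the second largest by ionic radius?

Tabulating Z and e⁻: Al³⁺ has 10 e⁻ (Z=13), Na⁺ has 10 e⁻ (Z=11), K⁺ has 18 e⁻ (Z=19), Cl⁻ has 18 e⁻ (Z=17), Br⁻ has 36 e⁻ (Z=35). Al³⁺ < Na⁺ (isoelectronic, higher Z=13 is smaller); Na⁺ < K⁺ (same group, 1 shell fewer); K⁺ < Cl⁻ (both 18 e⁻, Z=19>17); Cl⁻ < Br⁻ (same group, 1 shell fewer).
Full ascending order: Al³⁺ < Na⁺ < K⁺ < Cl⁻ < Br⁻. Counting from the largest, position 2 is Cl⁻.

Cl⁻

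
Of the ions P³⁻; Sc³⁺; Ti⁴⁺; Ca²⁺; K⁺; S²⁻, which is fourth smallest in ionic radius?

Isoelectronic series (18 e⁻ each). Size is set by nuclear charge: more protons means a smaller ion. Ti⁴⁺ (Z=22), Sc³⁺ (Z=21), Ca²⁺ (Z=20), K⁺ (Z=19), S²⁻ (Z=16), P³⁻ (Z=15).
Ordering: Ti⁴⁺ < Sc³⁺ < Ca²⁺ < K⁺ < S²⁻ < P³⁻. The fourth smallest is K⁺.

K⁺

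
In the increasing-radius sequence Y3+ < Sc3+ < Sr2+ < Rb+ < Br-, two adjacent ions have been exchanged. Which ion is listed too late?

The pair Y3+, Sc3+ is the wrong way round — both in group 3 with the same charge; Sc3+ (period 4) has the smaller radius. All other adjacent pairs agree with periodic trends, so Sc3+ is the misplaced ion.

Sc3+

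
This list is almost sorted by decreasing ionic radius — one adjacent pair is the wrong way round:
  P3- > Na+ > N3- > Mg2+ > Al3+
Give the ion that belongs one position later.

Na+

Compare adjacent ions: both have 10 electrons but Z(Na)=11 > Z(N)=7, so Na+ should be the smaller of the two — yet in this decreasing list Na+ sits before N3-. Nothing else is reversed, so Na+ should move one place to the right.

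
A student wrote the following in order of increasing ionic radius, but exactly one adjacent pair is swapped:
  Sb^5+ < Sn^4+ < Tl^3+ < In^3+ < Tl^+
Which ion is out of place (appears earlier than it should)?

Compare adjacent ions: same group and charge — period 5 sits above period 6, so In^3+ is smaller — yet in this increasing list Tl^3+ sits before In^3+. Nothing else is reversed, so Tl^3+ should move one place to the right.

Tl^3+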